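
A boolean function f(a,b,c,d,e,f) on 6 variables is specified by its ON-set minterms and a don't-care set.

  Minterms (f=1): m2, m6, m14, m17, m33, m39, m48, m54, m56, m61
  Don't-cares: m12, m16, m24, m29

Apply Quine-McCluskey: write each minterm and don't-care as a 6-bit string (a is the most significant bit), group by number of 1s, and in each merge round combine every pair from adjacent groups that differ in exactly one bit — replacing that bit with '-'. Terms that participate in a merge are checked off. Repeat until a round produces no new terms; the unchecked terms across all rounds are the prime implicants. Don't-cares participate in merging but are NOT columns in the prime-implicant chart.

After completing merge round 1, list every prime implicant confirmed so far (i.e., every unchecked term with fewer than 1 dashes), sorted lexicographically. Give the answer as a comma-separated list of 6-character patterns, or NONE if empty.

size-2^0 implicants → 000010(✓)  000110(✓)  001100(✓)  001110(✓)  010000(✓)  010001(✓)  011000(✓)  011101(✓)  100001  100111  110000(✓)  110110  111000(✓)  111101(✓)
size-2^1 implicants → -10000(✓)  -11000(✓)  -11101  00-110  000-10  0011-0  01-000(✓)  01000-  11-000(✓)
size-2^2 implicants → -1-000
Unchecked terms (primes): -1-000, -11101, 00-110, 000-10, 0011-0, 01000-, 100001, 100111, 110110

100001, 100111, 110110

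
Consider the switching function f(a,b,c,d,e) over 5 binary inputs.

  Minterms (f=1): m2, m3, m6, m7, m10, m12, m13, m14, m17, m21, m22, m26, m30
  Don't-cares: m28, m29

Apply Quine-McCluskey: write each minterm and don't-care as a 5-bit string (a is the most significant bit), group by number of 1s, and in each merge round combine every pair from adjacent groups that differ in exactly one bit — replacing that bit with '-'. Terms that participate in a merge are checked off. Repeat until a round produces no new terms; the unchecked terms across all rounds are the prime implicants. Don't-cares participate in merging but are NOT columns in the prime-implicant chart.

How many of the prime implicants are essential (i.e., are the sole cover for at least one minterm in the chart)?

[col 0] 00010*, 00011*, 00110*, 00111*, 01010*, 01100*, 01101*, 01110*, 10001*, 10101*, 10110*, 11010*, 11100*, 11101*, 11110*
[col 1] -0110*, -1010*, -1100*, -1101*, -1110*, 0-010*, 0-110*, 00-10*, 00-11*, 0001-*, 0011-*, 01-10*, 011-0*, 0110-*, 1-101, 1-110*, 10-01, 11-10*, 111-0*, 1110-*
[col 2] --110, -1-10, -11-0, -110-, 0--10, 00-1-
Prime implicants: --110, -1-10, -11-0, -110-, 0--10, 00-1-, 1-101, 10-01
PI chart (minterm → PIs covering it):
  2 | 0--10,00-1-
  3 | 00-1-  (sole → essential)
  6 | --110,0--10,00-1-
  7 | 00-1-  (sole → essential)
  10 | -1-10,0--10
  12 | -11-0,-110-
  13 | -110-  (sole → essential)
  14 | --110,-1-10,-11-0,0--10
  17 | 10-01  (sole → essential)
  21 | 1-101,10-01
  22 | --110  (sole → essential)
  26 | -1-10  (sole → essential)
  30 | --110,-1-10,-11-0
Essential prime implicants: --110, -1-10, -110-, 00-1-, 10-01

5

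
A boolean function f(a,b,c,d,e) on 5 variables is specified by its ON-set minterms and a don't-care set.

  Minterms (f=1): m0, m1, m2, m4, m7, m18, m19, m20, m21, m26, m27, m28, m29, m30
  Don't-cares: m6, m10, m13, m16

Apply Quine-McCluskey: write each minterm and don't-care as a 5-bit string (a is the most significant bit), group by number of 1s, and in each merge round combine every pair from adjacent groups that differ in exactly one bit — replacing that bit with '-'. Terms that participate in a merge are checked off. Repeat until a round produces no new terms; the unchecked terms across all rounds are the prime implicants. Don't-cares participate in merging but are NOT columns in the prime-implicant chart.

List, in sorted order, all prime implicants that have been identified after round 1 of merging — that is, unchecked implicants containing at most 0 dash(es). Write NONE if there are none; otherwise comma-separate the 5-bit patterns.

size-2^0 implicants → 00000(✓)  00001(✓)  00010(✓)  00100(✓)  00110(✓)  00111(✓)  01010(✓)  01101(✓)  10000(✓)  10010(✓)  10011(✓)  10100(✓)  10101(✓)  11010(✓)  11011(✓)  11100(✓)  11101(✓)  11110(✓)
size-2^1 implicants → -0000(✓)  -0010(✓)  -0100(✓)  -1010(✓)  -1101  0-010(✓)  00-00(✓)  00-10(✓)  000-0(✓)  0000-  001-0(✓)  0011-  1-010(✓)  1-011(✓)  1-100(✓)  1-101(✓)  10-00(✓)  100-0(✓)  1001-(✓)  1010-(✓)  11-10  1101-(✓)  111-0  1110-(✓)
size-2^2 implicants → --010  -0-00  -00-0  00--0  1-01-  1-10-
Unchecked terms (primes): --010, -0-00, -00-0, -1101, 00--0, 0000-, 0011-, 1-01-, 1-10-, 11-10, 111-0

NONE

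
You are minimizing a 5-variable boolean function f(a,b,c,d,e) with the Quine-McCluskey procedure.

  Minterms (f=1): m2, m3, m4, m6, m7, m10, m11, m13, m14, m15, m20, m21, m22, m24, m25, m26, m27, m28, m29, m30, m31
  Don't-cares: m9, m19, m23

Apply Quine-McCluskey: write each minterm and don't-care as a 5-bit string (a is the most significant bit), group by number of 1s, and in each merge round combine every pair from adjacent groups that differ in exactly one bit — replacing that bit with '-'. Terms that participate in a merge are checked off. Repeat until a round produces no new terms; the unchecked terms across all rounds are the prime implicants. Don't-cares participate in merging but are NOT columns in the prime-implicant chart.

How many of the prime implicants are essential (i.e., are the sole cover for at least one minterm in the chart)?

5

size-2^0 implicants → 00010(✓)  00011(✓)  00100(✓)  00110(✓)  00111(✓)  01001(✓)  01010(✓)  01011(✓)  01101(✓)  01110(✓)  01111(✓)  10011(✓)  10100(✓)  10101(✓)  10110(✓)  10111(✓)  11000(✓)  11001(✓)  11010(✓)  11011(✓)  11100(✓)  11101(✓)  11110(✓)  11111(✓)
size-2^1 implicants → -0011(✓)  -0100(✓)  -0110(✓)  -0111(✓)  -1001(✓)  -1010(✓)  -1011(✓)  -1101(✓)  -1110(✓)  -1111(✓)  0-010(✓)  0-011(✓)  0-110(✓)  0-111(✓)  00-10(✓)  00-11(✓)  0001-(✓)  001-0(✓)  0011-(✓)  01-01(✓)  01-10(✓)  01-11(✓)  010-1(✓)  0101-(✓)  011-1(✓)  0111-(✓)  1-011(✓)  1-100(✓)  1-101(✓)  1-110(✓)  1-111(✓)  10-11(✓)  101-0(✓)  101-1(✓)  1010-(✓)  1011-(✓)  11-00(✓)  11-01(✓)  11-10(✓)  11-11(✓)  110-0(✓)  110-1(✓)  1100-(✓)  1101-(✓)  111-0(✓)  111-1(✓)  1110-(✓)  1111-(✓)
size-2^2 implicants → --011(✓)  --110(✓)  --111(✓)  -0-11(✓)  -01-0  -011-(✓)  -1-01(✓)  -1-10(✓)  -1-11(✓)  -10-1(✓)  -101-(✓)  -11-1(✓)  -111-(✓)  0--10(✓)  0--11(✓)  0-01-(✓)  0-11-(✓)  00-1-(✓)  01--1(✓)  01-1-(✓)  1--11(✓)  1-1-0(✓)  1-1-1(✓)  1-10-(✓)  1-11-(✓)  101--(✓)  11--0(✓)  11--1(✓)  11-0-(✓)  11-1-(✓)  110--(✓)  111--(✓)
size-2^3 implicants → ---11  --11-  -1--1  -1-1-  0--1-  1-1--  11---
Unchecked terms (primes): ---11, --11-, -01-0, -1--1, -1-1-, 0--1-, 1-1--, 11---
Minterm coverage:
  m2 ⊆ 0--1- [E]
  m3 ⊆ ---11,0--1-
  m4 ⊆ -01-0 [E]
  m6 ⊆ --11-,-01-0,0--1-
  m7 ⊆ ---11,--11-,0--1-
  m10 ⊆ -1-1-,0--1-
  m11 ⊆ ---11,-1--1,-1-1-,0--1-
  m13 ⊆ -1--1 [E]
  m14 ⊆ --11-,-1-1-,0--1-
  m15 ⊆ ---11,--11-,-1--1,-1-1-,0--1-
  m20 ⊆ -01-0,1-1--
  m21 ⊆ 1-1-- [E]
  m22 ⊆ --11-,-01-0,1-1--
  m24 ⊆ 11--- [E]
  m25 ⊆ -1--1,11---
  m26 ⊆ -1-1-,11---
  m27 ⊆ ---11,-1--1,-1-1-,11---
  m28 ⊆ 1-1--,11---
  m29 ⊆ -1--1,1-1--,11---
  m30 ⊆ --11-,-1-1-,1-1--,11---
  m31 ⊆ ---11,--11-,-1--1,-1-1-,1-1--,11---
E = {-01-0, -1--1, 0--1-, 1-1--, 11---}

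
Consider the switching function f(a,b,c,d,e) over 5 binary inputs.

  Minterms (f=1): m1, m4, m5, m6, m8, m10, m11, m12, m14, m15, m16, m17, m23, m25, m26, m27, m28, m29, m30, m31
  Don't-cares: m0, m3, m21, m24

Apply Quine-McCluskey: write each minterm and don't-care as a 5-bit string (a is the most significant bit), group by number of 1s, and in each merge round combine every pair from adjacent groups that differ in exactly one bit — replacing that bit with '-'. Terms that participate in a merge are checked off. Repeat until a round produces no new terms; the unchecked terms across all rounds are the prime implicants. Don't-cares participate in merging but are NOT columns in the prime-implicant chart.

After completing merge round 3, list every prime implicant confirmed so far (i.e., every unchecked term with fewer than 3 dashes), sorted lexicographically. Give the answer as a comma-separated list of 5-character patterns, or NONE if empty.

--000, -0-01, -000-, 0--00, 0-011, 0-1-0, 00-0-, 000-1, 1--01, 1-00-, 1-1-1

Round 0: 00000✓ 00001✓ 00011✓ 00100✓ 00101✓ 00110✓ 01000✓ 01010✓ 01011✓ 01100✓ 01110✓ 01111✓ 10000✓ 10001✓ 10101✓ 10111✓ 11000✓ 11001✓ 11010✓ 11011✓ 11100✓ 11101✓ 11110✓ 11111✓
Round 1: -0000✓ -0001✓ -0101✓ -1000✓ -1010✓ -1011✓ -1100✓ -1110✓ -1111✓ 0-000✓ 0-011 0-100✓ 0-110✓ 00-00✓ 00-01✓ 000-1 0000-✓ 001-0✓ 0010-✓ 01-00✓ 01-10✓ 01-11✓ 010-0✓ 0101-✓ 011-0✓ 0111-✓ 1-000✓ 1-001✓ 1-101✓ 1-111✓ 10-01✓ 1000-✓ 101-1✓ 11-00✓ 11-01✓ 11-10✓ 11-11✓ 110-0✓ 110-1✓ 1100-✓ 1101-✓ 111-0✓ 111-1✓ 1110-✓ 1111-✓
Round 2: --000 -0-01 -000- -1-00✓ -1-10✓ -1-11✓ -10-0✓ -101-✓ -11-0✓ -111-✓ 0--00 0-1-0 00-0- 01--0✓ 01-1-✓ 1--01 1-00- 1-1-1 11--0✓ 11--1✓ 11-0-✓ 11-1-✓ 110--✓ 111--✓
Round 3: -1--0 -1-1- 11---
PIs = {--000, -0-01, -000-, -1--0, -1-1-, 0--00, 0-011, 0-1-0, 00-0-, 000-1, 1--01, 1-00-, 1-1-1, 11---}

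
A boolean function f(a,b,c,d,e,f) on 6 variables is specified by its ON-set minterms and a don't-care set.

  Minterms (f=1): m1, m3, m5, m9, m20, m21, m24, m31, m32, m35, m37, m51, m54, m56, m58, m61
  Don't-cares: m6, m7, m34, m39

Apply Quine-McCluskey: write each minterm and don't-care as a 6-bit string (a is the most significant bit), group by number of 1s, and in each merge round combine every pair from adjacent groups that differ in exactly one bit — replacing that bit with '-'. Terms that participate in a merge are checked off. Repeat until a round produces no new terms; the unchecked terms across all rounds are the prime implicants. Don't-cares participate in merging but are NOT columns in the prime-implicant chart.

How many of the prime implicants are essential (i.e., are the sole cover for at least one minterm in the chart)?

Round 0: 000001✓ 000011✓ 000101✓ 000110✓ 000111✓ 001001✓ 010100✓ 010101✓ 011000✓ 011111 100000✓ 100010✓ 100011✓ 100101✓ 100111✓ 110011✓ 110110 111000✓ 111010✓ 111101
Round 1: -00011✓ -00101✓ -00111✓ -11000 0-0101 00-001 000-01✓ 000-11✓ 0000-1✓ 0001-1✓ 00011- 01010- 1-0011 100-11✓ 1000-0 10001- 1001-1✓ 1110-0
Round 2: -00-11 -001-1 000--1
PIs = {-00-11, -001-1, -11000, 0-0101, 00-001, 000--1, 00011-, 01010-, 011111, 1-0011, 1000-0, 10001-, 110110, 1110-0, 111101}
Coverage chart:
  m1: 00-001,000--1
  m3: -00-11,000--1
  m5: -001-1,0-0101,000--1
  m9: 00-001 ←essential
  m20: 01010- ←essential
  m21: 0-0101,01010-
  m24: -11000 ←essential
  m31: 011111 ←essential
  m32: 1000-0 ←essential
  m35: -00-11,1-0011,10001-
  m37: -001-1 ←essential
  m51: 1-0011 ←essential
  m54: 110110 ←essential
  m56: -11000,1110-0
  m58: 1110-0 ←essential
  m61: 111101 ←essential
Essential: -001-1, -11000, 00-001, 01010-, 011111, 1-0011, 1000-0, 110110, 1110-0, 111101

10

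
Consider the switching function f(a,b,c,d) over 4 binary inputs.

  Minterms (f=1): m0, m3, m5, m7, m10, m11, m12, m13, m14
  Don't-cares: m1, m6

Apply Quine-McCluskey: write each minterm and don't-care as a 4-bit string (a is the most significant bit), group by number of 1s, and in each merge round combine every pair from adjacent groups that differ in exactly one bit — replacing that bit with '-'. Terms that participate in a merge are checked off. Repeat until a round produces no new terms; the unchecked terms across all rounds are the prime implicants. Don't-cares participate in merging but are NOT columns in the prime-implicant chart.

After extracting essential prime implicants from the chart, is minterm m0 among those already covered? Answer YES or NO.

Round 0: 0000✓ 0001✓ 0011✓ 0101✓ 0110✓ 0111✓ 1010✓ 1011✓ 1100✓ 1101✓ 1110✓
Round 1: -011 -101 -110 0-01✓ 0-11✓ 00-1✓ 000- 01-1✓ 011- 1-10 101- 11-0 110-
Round 2: 0--1
PIs = {-011, -101, -110, 0--1, 000-, 011-, 1-10, 101-, 11-0, 110-}
Coverage chart:
  m0: 000- ←essential
  m3: -011,0--1
  m5: -101,0--1
  m7: 0--1,011-
  m10: 1-10,101-
  m11: -011,101-
  m12: 11-0,110-
  m13: -101,110-
  m14: -110,1-10,11-0
Essential: 000-

YES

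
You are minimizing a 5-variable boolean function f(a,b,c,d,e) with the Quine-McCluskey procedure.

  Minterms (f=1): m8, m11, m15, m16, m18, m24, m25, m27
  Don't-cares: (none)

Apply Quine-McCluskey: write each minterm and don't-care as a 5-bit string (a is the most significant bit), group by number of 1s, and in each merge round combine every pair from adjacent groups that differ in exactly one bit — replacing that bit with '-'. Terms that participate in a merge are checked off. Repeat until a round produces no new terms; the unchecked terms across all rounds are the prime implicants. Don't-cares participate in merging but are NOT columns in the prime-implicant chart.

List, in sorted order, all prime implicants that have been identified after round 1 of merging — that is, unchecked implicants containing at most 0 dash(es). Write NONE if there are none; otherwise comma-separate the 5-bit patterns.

NONE

size-2^0 implicants → 01000(✓)  01011(✓)  01111(✓)  10000(✓)  10010(✓)  11000(✓)  11001(✓)  11011(✓)
size-2^1 implicants → -1000  -1011  01-11  1-000  100-0  110-1  1100-
Unchecked terms (primes): -1000, -1011, 01-11, 1-000, 100-0, 110-1, 1100-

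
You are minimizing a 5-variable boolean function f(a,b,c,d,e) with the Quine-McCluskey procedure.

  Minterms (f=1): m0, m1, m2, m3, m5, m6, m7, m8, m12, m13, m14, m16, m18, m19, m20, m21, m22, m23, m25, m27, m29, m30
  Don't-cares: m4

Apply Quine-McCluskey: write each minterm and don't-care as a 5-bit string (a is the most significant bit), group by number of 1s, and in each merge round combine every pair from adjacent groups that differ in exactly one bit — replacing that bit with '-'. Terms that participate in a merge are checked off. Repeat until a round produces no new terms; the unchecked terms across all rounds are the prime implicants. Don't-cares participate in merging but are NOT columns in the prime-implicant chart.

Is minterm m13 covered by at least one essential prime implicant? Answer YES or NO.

NO

Round 0: 00000✓ 00001✓ 00010✓ 00011✓ 00100✓ 00101✓ 00110✓ 00111✓ 01000✓ 01100✓ 01101✓ 01110✓ 10000✓ 10010✓ 10011✓ 10100✓ 10101✓ 10110✓ 10111✓ 11001✓ 11011✓ 11101✓ 11110✓
Round 1: -0000✓ -0010✓ -0011✓ -0100✓ -0101✓ -0110✓ -0111✓ -1101✓ -1110✓ 0-000✓ 0-100✓ 0-101✓ 0-110✓ 00-00✓ 00-01✓ 00-10✓ 00-11✓ 000-0✓ 000-1✓ 0000-✓ 0001-✓ 001-0✓ 001-1✓ 0010-✓ 0011-✓ 01-00✓ 011-0✓ 0110-✓ 1-011 1-101✓ 1-110✓ 10-00✓ 10-10✓ 10-11✓ 100-0✓ 1001-✓ 101-0✓ 101-1✓ 1010-✓ 1011-✓ 11-01 110-1
Round 2: --101 --110 -0-00✓ -0-10✓ -0-11✓ -00-0✓ -001-✓ -01-0✓ -01-1✓ -010-✓ -011-✓ 0--00 0-1-0 0-10- 00--0✓ 00--1✓ 00-0-✓ 00-1-✓ 000--✓ 001--✓ 10--0✓ 10-1-✓ 101--✓
Round 3: -0--0 -0-1- -01-- 00---
PIs = {--101, --110, -0--0, -0-1-, -01--, 0--00, 0-1-0, 0-10-, 00---, 1-011, 11-01, 110-1}
Coverage chart:
  m0: -0--0,0--00,00---
  m1: 00--- ←essential
  m2: -0--0,-0-1-,00---
  m3: -0-1-,00---
  m5: --101,-01--,0-10-,00---
  m6: --110,-0--0,-0-1-,-01--,0-1-0,00---
  m7: -0-1-,-01--,00---
  m8: 0--00 ←essential
  m12: 0--00,0-1-0,0-10-
  m13: --101,0-10-
  m14: --110,0-1-0
  m16: -0--0 ←essential
  m18: -0--0,-0-1-
  m19: -0-1-,1-011
  m20: -0--0,-01--
  m21: --101,-01--
  m22: --110,-0--0,-0-1-,-01--
  m23: -0-1-,-01--
  m25: 11-01,110-1
  m27: 1-011,110-1
  m29: --101,11-01
  m30: --110 ←essential
Essential: --110, -0--0, 0--00, 00---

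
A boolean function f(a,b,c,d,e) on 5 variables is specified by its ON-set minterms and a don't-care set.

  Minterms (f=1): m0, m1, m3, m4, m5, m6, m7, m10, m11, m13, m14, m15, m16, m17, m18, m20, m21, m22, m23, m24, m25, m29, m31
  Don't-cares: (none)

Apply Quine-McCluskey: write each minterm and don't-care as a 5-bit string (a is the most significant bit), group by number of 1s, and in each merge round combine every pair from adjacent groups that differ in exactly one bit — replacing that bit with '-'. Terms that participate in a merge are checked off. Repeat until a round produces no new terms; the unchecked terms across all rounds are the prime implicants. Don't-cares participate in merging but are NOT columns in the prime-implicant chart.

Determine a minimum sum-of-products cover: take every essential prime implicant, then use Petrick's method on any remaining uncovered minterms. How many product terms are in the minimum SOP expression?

7

[col 0] 00000*, 00001*, 00011*, 00100*, 00101*, 00110*, 00111*, 01010*, 01011*, 01101*, 01110*, 01111*, 10000*, 10001*, 10010*, 10100*, 10101*, 10110*, 10111*, 11000*, 11001*, 11101*, 11111*
[col 1] -0000*, -0001*, -0100*, -0101*, -0110*, -0111*, -1101*, -1111*, 0-011*, 0-101*, 0-110*, 0-111*, 00-00*, 00-01*, 00-11*, 000-1*, 0000-*, 001-0*, 001-1*, 0010-*, 0011-*, 01-10*, 01-11*, 0101-*, 011-1*, 0111-*, 1-000*, 1-001*, 1-101*, 1-111*, 10-00*, 10-01*, 10-10*, 100-0*, 1000-*, 101-0*, 101-1*, 1010-*, 1011-*, 11-01*, 1100-*, 111-1*
[col 2] --101*, --111*, -0-00*, -0-01*, -000-*, -01-0*, -01-1*, -010-*, -011-*, -11-1*, 0--11, 0-1-1*, 0-11-, 00--1, 00-0-*, 001--*, 01-1-, 1--01, 1-00-, 1-1-1*, 10--0, 10-0-*, 101--*
[col 3] --1-1, -0-0-, -01--
Prime implicants: --1-1, -0-0-, -01--, 0--11, 0-11-, 00--1, 01-1-, 1--01, 1-00-, 10--0
PI chart (minterm → PIs covering it):
  0 | -0-0-  (sole → essential)
  1 | -0-0-,00--1
  3 | 0--11,00--1
  4 | -0-0-,-01--
  5 | --1-1,-0-0-,-01--,00--1
  6 | -01--,0-11-
  7 | --1-1,-01--,0--11,0-11-,00--1
  10 | 01-1-  (sole → essential)
  11 | 0--11,01-1-
  13 | --1-1  (sole → essential)
  14 | 0-11-,01-1-
  15 | --1-1,0--11,0-11-,01-1-
  16 | -0-0-,1-00-,10--0
  17 | -0-0-,1--01,1-00-
  18 | 10--0  (sole → essential)
  20 | -0-0-,-01--,10--0
  21 | --1-1,-0-0-,-01--,1--01
  22 | -01--,10--0
  23 | --1-1,-01--
  24 | 1-00-  (sole → essential)
  25 | 1--01,1-00-
  29 | --1-1,1--01
  31 | --1-1  (sole → essential)
Essential prime implicants: --1-1, -0-0-, 01-1-, 1-00-, 10--0
Petrick residual → -01--, 0--11
Minimum SOP uses 7 PIs: ce + b'd' + b'c + a'de + a'bd + ac'd' + ab'e'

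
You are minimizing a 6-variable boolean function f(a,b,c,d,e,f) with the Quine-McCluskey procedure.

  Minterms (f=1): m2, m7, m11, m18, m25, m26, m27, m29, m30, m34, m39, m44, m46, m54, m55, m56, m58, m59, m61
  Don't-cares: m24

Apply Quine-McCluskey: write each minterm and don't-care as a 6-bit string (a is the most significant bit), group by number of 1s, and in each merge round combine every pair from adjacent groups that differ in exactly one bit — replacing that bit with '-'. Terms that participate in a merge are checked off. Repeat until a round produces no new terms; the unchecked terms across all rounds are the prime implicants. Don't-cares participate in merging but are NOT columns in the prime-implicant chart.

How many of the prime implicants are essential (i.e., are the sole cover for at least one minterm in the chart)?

9

[col 0] 000010*, 000111*, 001011*, 010010*, 011000*, 011001*, 011010*, 011011*, 011101*, 011110*, 100010*, 100111*, 101100*, 101110*, 110110*, 110111*, 111000*, 111010*, 111011*, 111101*
[col 1] -00010, -00111, -11000*, -11010*, -11011*, -11101, 0-0010, 0-1011, 01-010, 011-01, 011-10, 0110-0*, 0110-1*, 01100-*, 01101-*, 1-0111, 1011-0, 11011-, 1110-0*, 11101-*
[col 2] -110-0, -1101-, 0110--
Prime implicants: -00010, -00111, -110-0, -1101-, -11101, 0-0010, 0-1011, 01-010, 011-01, 011-10, 0110--, 1-0111, 1011-0, 11011-
PI chart (minterm → PIs covering it):
  2 | -00010,0-0010
  7 | -00111  (sole → essential)
  11 | 0-1011  (sole → essential)
  18 | 0-0010,01-010
  25 | 011-01,0110--
  26 | -110-0,-1101-,01-010,011-10,0110--
  27 | -1101-,0-1011,0110--
  29 | -11101,011-01
  30 | 011-10  (sole → essential)
  34 | -00010  (sole → essential)
  39 | -00111,1-0111
  44 | 1011-0  (sole → essential)
  46 | 1011-0  (sole → essential)
  54 | 11011-  (sole → essential)
  55 | 1-0111,11011-
  56 | -110-0  (sole → essential)
  58 | -110-0,-1101-
  59 | -1101-  (sole → essential)
  61 | -11101  (sole → essential)
Essential prime implicants: -00010, -00111, -110-0, -1101-, -11101, 0-1011, 011-10, 1011-0, 11011-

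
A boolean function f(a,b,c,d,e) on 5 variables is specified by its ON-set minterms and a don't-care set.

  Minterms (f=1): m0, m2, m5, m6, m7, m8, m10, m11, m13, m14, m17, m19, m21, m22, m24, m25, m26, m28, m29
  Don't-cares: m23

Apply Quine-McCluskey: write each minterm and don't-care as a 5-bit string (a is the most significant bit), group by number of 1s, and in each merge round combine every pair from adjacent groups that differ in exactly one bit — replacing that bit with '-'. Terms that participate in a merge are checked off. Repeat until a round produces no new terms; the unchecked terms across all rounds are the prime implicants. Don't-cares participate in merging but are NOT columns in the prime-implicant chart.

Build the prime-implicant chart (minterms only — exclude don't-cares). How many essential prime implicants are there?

size-2^0 implicants → 00000(✓)  00010(✓)  00101(✓)  00110(✓)  00111(✓)  01000(✓)  01010(✓)  01011(✓)  01101(✓)  01110(✓)  10001(✓)  10011(✓)  10101(✓)  10110(✓)  10111(✓)  11000(✓)  11001(✓)  11010(✓)  11100(✓)  11101(✓)
size-2^1 implicants → -0101(✓)  -0110(✓)  -0111(✓)  -1000(✓)  -1010(✓)  -1101(✓)  0-000(✓)  0-010(✓)  0-101(✓)  0-110(✓)  00-10(✓)  000-0(✓)  001-1(✓)  0011-(✓)  01-10(✓)  010-0(✓)  0101-  1-001(✓)  1-101(✓)  10-01(✓)  10-11(✓)  100-1(✓)  101-1(✓)  1011-(✓)  11-00(✓)  11-01(✓)  110-0(✓)  1100-(✓)  1110-(✓)
size-2^2 implicants → --101  -01-1  -011-  -10-0  0--10  0-0-0  1--01  10--1  11-0-
Unchecked terms (primes): --101, -01-1, -011-, -10-0, 0--10, 0-0-0, 0101-, 1--01, 10--1, 11-0-
Minterm coverage:
  m0 ⊆ 0-0-0 [E]
  m2 ⊆ 0--10,0-0-0
  m5 ⊆ --101,-01-1
  m6 ⊆ -011-,0--10
  m7 ⊆ -01-1,-011-
  m8 ⊆ -10-0,0-0-0
  m10 ⊆ -10-0,0--10,0-0-0,0101-
  m11 ⊆ 0101- [E]
  m13 ⊆ --101 [E]
  m14 ⊆ 0--10 [E]
  m17 ⊆ 1--01,10--1
  m19 ⊆ 10--1 [E]
  m21 ⊆ --101,-01-1,1--01,10--1
  m22 ⊆ -011- [E]
  m24 ⊆ -10-0,11-0-
  m25 ⊆ 1--01,11-0-
  m26 ⊆ -10-0 [E]
  m28 ⊆ 11-0- [E]
  m29 ⊆ --101,1--01,11-0-
E = {--101, -011-, -10-0, 0--10, 0-0-0, 0101-, 10--1, 11-0-}

8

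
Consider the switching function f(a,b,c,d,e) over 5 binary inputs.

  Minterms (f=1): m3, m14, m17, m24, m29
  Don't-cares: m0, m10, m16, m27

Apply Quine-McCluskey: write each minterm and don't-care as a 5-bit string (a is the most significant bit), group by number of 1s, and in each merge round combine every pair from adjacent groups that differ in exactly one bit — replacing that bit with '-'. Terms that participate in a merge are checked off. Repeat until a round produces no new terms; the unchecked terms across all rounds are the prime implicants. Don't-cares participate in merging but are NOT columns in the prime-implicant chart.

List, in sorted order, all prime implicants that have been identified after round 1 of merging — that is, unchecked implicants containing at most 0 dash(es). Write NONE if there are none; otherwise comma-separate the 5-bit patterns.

size-2^0 implicants → 00000(✓)  00011  01010(✓)  01110(✓)  10000(✓)  10001(✓)  11000(✓)  11011  11101
size-2^1 implicants → -0000  01-10  1-000  1000-
Unchecked terms (primes): -0000, 00011, 01-10, 1-000, 1000-, 11011, 11101

00011, 11011, 11101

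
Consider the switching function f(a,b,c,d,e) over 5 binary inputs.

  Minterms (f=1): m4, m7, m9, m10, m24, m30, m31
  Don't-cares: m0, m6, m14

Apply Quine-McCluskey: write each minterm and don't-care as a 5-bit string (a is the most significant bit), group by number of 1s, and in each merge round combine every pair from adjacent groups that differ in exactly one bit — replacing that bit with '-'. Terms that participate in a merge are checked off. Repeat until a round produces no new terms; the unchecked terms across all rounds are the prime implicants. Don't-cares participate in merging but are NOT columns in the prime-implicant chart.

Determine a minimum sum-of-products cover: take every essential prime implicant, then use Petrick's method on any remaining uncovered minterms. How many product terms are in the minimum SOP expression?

Round 0: 00000✓ 00100✓ 00110✓ 00111✓ 01001 01010✓ 01110✓ 11000 11110✓ 11111✓
Round 1: -1110 0-110 00-00 001-0 0011- 01-10 1111-
PIs = {-1110, 0-110, 00-00, 001-0, 0011-, 01-10, 01001, 11000, 1111-}
Coverage chart:
  m4: 00-00,001-0
  m7: 0011- ←essential
  m9: 01001 ←essential
  m10: 01-10 ←essential
  m24: 11000 ←essential
  m30: -1110,1111-
  m31: 1111- ←essential
Essential: 0011-, 01-10, 01001, 11000, 1111-
Petrick residual → 00-00
Min cover (6 terms): a'b'd'e' + a'b'cd + a'bde' + a'bc'd'e + abc'd'e' + abcd

6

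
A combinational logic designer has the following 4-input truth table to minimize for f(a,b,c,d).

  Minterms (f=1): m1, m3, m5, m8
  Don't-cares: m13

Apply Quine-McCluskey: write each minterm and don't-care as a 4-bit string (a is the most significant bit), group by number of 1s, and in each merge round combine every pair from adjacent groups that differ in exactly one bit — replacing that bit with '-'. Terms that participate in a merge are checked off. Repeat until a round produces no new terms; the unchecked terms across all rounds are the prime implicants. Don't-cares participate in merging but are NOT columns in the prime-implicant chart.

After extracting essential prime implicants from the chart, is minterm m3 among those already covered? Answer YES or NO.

Round 0: 0001✓ 0011✓ 0101✓ 1000 1101✓
Round 1: -101 0-01 00-1
PIs = {-101, 0-01, 00-1, 1000}
Coverage chart:
  m1: 0-01,00-1
  m3: 00-1 ←essential
  m5: -101,0-01
  m8: 1000 ←essential
Essential: 00-1, 1000

YES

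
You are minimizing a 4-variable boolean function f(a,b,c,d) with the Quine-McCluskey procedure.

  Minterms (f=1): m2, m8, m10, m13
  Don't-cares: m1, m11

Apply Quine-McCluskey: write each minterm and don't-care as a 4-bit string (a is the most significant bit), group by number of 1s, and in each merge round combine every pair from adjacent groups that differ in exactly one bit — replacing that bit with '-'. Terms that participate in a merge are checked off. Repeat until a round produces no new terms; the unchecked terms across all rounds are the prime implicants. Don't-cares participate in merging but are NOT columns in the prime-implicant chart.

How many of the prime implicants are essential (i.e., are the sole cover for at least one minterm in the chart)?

3

Round 0: 0001 0010✓ 1000✓ 1010✓ 1011✓ 1101
Round 1: -010 10-0 101-
PIs = {-010, 0001, 10-0, 101-, 1101}
Coverage chart:
  m2: -010 ←essential
  m8: 10-0 ←essential
  m10: -010,10-0,101-
  m13: 1101 ←essential
Essential: -010, 10-0, 1101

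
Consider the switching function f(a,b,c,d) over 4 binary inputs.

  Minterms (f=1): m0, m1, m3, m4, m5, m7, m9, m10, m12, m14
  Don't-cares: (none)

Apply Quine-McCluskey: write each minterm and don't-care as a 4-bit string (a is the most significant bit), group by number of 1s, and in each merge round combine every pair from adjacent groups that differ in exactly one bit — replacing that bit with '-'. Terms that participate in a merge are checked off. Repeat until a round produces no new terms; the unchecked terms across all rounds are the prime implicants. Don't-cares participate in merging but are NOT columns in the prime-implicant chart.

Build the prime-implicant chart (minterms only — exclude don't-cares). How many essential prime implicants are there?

[col 0] 0000*, 0001*, 0011*, 0100*, 0101*, 0111*, 1001*, 1010*, 1100*, 1110*
[col 1] -001, -100, 0-00*, 0-01*, 0-11*, 00-1*, 000-*, 01-1*, 010-*, 1-10, 11-0
[col 2] 0--1, 0-0-
Prime implicants: -001, -100, 0--1, 0-0-, 1-10, 11-0
PI chart (minterm → PIs covering it):
  0 | 0-0-  (sole → essential)
  1 | -001,0--1,0-0-
  3 | 0--1  (sole → essential)
  4 | -100,0-0-
  5 | 0--1,0-0-
  7 | 0--1  (sole → essential)
  9 | -001  (sole → essential)
  10 | 1-10  (sole → essential)
  12 | -100,11-0
  14 | 1-10,11-0
Essential prime implicants: -001, 0--1, 0-0-, 1-10

4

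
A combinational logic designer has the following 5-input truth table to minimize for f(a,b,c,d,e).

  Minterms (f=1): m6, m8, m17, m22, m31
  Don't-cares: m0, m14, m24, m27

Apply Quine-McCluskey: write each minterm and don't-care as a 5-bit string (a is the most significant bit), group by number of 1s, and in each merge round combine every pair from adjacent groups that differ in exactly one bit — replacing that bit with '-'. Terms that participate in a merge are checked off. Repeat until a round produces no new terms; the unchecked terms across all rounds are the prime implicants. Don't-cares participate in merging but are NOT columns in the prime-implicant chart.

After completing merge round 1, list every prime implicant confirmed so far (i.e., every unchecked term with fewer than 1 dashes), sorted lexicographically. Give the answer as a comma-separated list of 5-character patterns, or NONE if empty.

10001

size-2^0 implicants → 00000(✓)  00110(✓)  01000(✓)  01110(✓)  10001  10110(✓)  11000(✓)  11011(✓)  11111(✓)
size-2^1 implicants → -0110  -1000  0-000  0-110  11-11
Unchecked terms (primes): -0110, -1000, 0-000, 0-110, 10001, 11-11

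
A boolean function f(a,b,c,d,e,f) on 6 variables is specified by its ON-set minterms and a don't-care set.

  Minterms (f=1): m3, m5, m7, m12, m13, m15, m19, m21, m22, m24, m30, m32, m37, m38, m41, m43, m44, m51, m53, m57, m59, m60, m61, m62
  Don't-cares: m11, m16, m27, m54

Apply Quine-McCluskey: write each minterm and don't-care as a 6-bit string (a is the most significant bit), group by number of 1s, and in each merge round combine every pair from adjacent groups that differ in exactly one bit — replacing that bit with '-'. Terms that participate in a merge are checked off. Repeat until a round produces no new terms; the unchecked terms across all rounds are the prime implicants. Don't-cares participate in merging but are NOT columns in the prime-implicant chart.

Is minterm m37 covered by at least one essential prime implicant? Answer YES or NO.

Round 0: 000011✓ 000101✓ 000111✓ 001011✓ 001100✓ 001101✓ 001111✓ 010000✓ 010011✓ 010101✓ 010110✓ 011000✓ 011011✓ 011110✓ 100000 100101✓ 100110✓ 101001✓ 101011✓ 101100✓ 110011✓ 110101✓ 110110✓ 111001✓ 111011✓ 111100✓ 111101✓ 111110✓
Round 1: -00101✓ -01011✓ -01100 -10011✓ -10101✓ -10110✓ -11011✓ -11110✓ 0-0011✓ 0-0101✓ 0-1011✓ 00-011✓ 00-101✓ 00-111✓ 000-11✓ 0001-1✓ 001-11✓ 0011-1✓ 00110- 01-000 01-011✓ 01-110✓ 1-0101✓ 1-0110 1-1001✓ 1-1011✓ 1-1100 1010-1✓ 11-011✓ 11-101 11-110✓ 111-01 1110-1✓ 1111-0 11110-
Round 2: --0101 --1011 -1-011 -1-110 0--011 00--11 00-1-1 1-10-1
PIs = {--0101, --1011, -01100, -1-011, -1-110, 0--011, 00--11, 00-1-1, 00110-, 01-000, 1-0110, 1-10-1, 1-1100, 100000, 11-101, 111-01, 1111-0, 11110-}
Coverage chart:
  m3: 0--011,00--11
  m5: --0101,00-1-1
  m7: 00--11,00-1-1
  m12: -01100,00110-
  m13: 00-1-1,00110-
  m15: 00--11,00-1-1
  m19: -1-011,0--011
  m21: --0101 ←essential
  m22: -1-110 ←essential
  m24: 01-000 ←essential
  m30: -1-110 ←essential
  m32: 100000 ←essential
  m37: --0101 ←essential
  m38: 1-0110 ←essential
  m41: 1-10-1 ←essential
  m43: --1011,1-10-1
  m44: -01100,1-1100
  m51: -1-011 ←essential
  m53: --0101,11-101
  m57: 1-10-1,111-01
  m59: --1011,-1-011,1-10-1
  m60: 1-1100,1111-0,11110-
  m61: 11-101,111-01,11110-
  m62: -1-110,1111-0
Essential: --0101, -1-011, -1-110, 01-000, 1-0110, 1-10-1, 100000

YES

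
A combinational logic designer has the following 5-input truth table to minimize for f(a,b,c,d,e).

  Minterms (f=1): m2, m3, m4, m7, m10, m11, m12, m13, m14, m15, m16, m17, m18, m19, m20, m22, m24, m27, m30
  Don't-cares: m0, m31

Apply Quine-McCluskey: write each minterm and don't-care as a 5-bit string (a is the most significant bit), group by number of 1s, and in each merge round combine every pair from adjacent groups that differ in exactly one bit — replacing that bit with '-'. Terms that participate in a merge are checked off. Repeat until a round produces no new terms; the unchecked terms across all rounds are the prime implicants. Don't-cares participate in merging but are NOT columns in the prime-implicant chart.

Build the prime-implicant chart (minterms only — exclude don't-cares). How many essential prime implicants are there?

4

size-2^0 implicants → 00000(✓)  00010(✓)  00011(✓)  00100(✓)  00111(✓)  01010(✓)  01011(✓)  01100(✓)  01101(✓)  01110(✓)  01111(✓)  10000(✓)  10001(✓)  10010(✓)  10011(✓)  10100(✓)  10110(✓)  11000(✓)  11011(✓)  11110(✓)  11111(✓)
size-2^1 implicants → -0000(✓)  -0010(✓)  -0011(✓)  -0100(✓)  -1011(✓)  -1110(✓)  -1111(✓)  0-010(✓)  0-011(✓)  0-100  0-111(✓)  00-00(✓)  00-11(✓)  000-0(✓)  0001-(✓)  01-10(✓)  01-11(✓)  0101-(✓)  011-0(✓)  011-1(✓)  0110-(✓)  0111-(✓)  1-000  1-011(✓)  1-110  10-00(✓)  10-10(✓)  100-0(✓)  100-1(✓)  1000-(✓)  1001-(✓)  101-0(✓)  11-11(✓)  1111-(✓)
size-2^2 implicants → --011  -0-00  -00-0  -001-  -1-11  -111-  0--11  0-01-  01-1-  011--  10--0  100--
Unchecked terms (primes): --011, -0-00, -00-0, -001-, -1-11, -111-, 0--11, 0-01-, 0-100, 01-1-, 011--, 1-000, 1-110, 10--0, 100--
Minterm coverage:
  m2 ⊆ -00-0,-001-,0-01-
  m3 ⊆ --011,-001-,0--11,0-01-
  m4 ⊆ -0-00,0-100
  m7 ⊆ 0--11 [E]
  m10 ⊆ 0-01-,01-1-
  m11 ⊆ --011,-1-11,0--11,0-01-,01-1-
  m12 ⊆ 0-100,011--
  m13 ⊆ 011-- [E]
  m14 ⊆ -111-,01-1-,011--
  m15 ⊆ -1-11,-111-,0--11,01-1-,011--
  m16 ⊆ -0-00,-00-0,1-000,10--0,100--
  m17 ⊆ 100-- [E]
  m18 ⊆ -00-0,-001-,10--0,100--
  m19 ⊆ --011,-001-,100--
  m20 ⊆ -0-00,10--0
  m22 ⊆ 1-110,10--0
  m24 ⊆ 1-000 [E]
  m27 ⊆ --011,-1-11
  m30 ⊆ -111-,1-110
E = {0--11, 011--, 1-000, 100--}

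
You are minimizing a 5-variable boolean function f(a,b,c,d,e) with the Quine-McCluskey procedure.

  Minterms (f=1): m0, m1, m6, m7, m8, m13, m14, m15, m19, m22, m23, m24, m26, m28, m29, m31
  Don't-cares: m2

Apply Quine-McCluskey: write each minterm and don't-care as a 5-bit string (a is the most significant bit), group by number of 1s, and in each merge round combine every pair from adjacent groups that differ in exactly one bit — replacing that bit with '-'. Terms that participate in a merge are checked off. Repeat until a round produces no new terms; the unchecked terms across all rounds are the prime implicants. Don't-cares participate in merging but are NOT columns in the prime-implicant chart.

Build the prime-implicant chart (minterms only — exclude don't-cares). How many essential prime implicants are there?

Round 0: 00000✓ 00001✓ 00010✓ 00110✓ 00111✓ 01000✓ 01101✓ 01110✓ 01111✓ 10011✓ 10110✓ 10111✓ 11000✓ 11010✓ 11100✓ 11101✓ 11111✓
Round 1: -0110✓ -0111✓ -1000 -1101✓ -1111✓ 0-000 0-110✓ 0-111✓ 00-10 000-0 0000- 0011-✓ 011-1✓ 0111-✓ 1-111✓ 10-11 1011-✓ 11-00 110-0 111-1✓ 1110-
Round 2: --111 -011- -11-1 0-11-
PIs = {--111, -011-, -1000, -11-1, 0-000, 0-11-, 00-10, 000-0, 0000-, 10-11, 11-00, 110-0, 1110-}
Coverage chart:
  m0: 0-000,000-0,0000-
  m1: 0000- ←essential
  m6: -011-,0-11-,00-10
  m7: --111,-011-,0-11-
  m8: -1000,0-000
  m13: -11-1 ←essential
  m14: 0-11- ←essential
  m15: --111,-11-1,0-11-
  m19: 10-11 ←essential
  m22: -011- ←essential
  m23: --111,-011-,10-11
  m24: -1000,11-00,110-0
  m26: 110-0 ←essential
  m28: 11-00,1110-
  m29: -11-1,1110-
  m31: --111,-11-1
Essential: -011-, -11-1, 0-11-, 0000-, 10-11, 110-0

6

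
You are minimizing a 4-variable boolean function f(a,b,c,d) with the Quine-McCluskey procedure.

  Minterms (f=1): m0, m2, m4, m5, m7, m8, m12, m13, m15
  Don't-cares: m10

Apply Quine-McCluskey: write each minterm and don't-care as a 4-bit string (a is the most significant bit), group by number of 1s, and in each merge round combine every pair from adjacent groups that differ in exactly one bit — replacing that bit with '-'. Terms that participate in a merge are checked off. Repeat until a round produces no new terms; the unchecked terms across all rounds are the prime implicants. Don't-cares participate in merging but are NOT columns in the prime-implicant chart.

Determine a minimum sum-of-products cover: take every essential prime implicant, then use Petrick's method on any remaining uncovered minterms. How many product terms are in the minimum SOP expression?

size-2^0 implicants → 0000(✓)  0010(✓)  0100(✓)  0101(✓)  0111(✓)  1000(✓)  1010(✓)  1100(✓)  1101(✓)  1111(✓)
size-2^1 implicants → -000(✓)  -010(✓)  -100(✓)  -101(✓)  -111(✓)  0-00(✓)  00-0(✓)  01-1(✓)  010-(✓)  1-00(✓)  10-0(✓)  11-1(✓)  110-(✓)
size-2^2 implicants → --00  -0-0  -1-1  -10-
Unchecked terms (primes): --00, -0-0, -1-1, -10-
Minterm coverage:
  m0 ⊆ --00,-0-0
  m2 ⊆ -0-0 [E]
  m4 ⊆ --00,-10-
  m5 ⊆ -1-1,-10-
  m7 ⊆ -1-1 [E]
  m8 ⊆ --00,-0-0
  m12 ⊆ --00,-10-
  m13 ⊆ -1-1,-10-
  m15 ⊆ -1-1 [E]
E = {-0-0, -1-1}
Petrick residual → --00
Cover = c'd' + b'd' + bd  |cover|=3

3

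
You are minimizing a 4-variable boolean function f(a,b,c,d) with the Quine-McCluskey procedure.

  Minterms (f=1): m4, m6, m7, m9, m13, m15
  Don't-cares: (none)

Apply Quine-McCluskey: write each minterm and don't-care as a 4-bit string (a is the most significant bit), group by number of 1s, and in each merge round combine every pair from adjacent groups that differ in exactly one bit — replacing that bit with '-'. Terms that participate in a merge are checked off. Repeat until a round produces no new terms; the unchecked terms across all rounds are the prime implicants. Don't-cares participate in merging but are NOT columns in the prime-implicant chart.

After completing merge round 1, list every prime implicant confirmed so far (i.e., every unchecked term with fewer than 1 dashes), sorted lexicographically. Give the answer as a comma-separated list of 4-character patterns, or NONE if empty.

NONE

Round 0: 0100✓ 0110✓ 0111✓ 1001✓ 1101✓ 1111✓
Round 1: -111 01-0 011- 1-01 11-1
PIs = {-111, 01-0, 011-, 1-01, 11-1}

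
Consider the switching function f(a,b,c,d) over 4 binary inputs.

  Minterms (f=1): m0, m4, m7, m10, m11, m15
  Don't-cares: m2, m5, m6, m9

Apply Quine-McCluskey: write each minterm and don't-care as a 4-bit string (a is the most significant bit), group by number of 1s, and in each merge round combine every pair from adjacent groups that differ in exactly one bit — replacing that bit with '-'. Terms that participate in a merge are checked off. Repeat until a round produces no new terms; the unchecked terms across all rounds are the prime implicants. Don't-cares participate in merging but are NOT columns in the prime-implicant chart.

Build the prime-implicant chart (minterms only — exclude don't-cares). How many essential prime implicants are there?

1

[col 0] 0000*, 0010*, 0100*, 0101*, 0110*, 0111*, 1001*, 1010*, 1011*, 1111*
[col 1] -010, -111, 0-00*, 0-10*, 00-0*, 01-0*, 01-1*, 010-*, 011-*, 1-11, 10-1, 101-
[col 2] 0--0, 01--
Prime implicants: -010, -111, 0--0, 01--, 1-11, 10-1, 101-
PI chart (minterm → PIs covering it):
  0 | 0--0  (sole → essential)
  4 | 0--0,01--
  7 | -111,01--
  10 | -010,101-
  11 | 1-11,10-1,101-
  15 | -111,1-11
Essential prime implicants: 0--0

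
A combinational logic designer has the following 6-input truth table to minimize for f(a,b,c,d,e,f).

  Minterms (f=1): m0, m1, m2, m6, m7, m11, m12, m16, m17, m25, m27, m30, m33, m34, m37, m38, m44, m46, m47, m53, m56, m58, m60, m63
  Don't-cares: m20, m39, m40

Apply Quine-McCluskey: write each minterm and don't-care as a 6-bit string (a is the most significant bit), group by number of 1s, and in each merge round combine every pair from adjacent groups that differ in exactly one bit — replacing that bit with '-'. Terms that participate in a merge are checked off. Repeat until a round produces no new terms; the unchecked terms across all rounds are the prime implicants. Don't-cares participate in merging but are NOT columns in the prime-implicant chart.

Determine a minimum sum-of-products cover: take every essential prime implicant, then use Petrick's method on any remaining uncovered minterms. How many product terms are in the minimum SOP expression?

13

size-2^0 implicants → 000000(✓)  000001(✓)  000010(✓)  000110(✓)  000111(✓)  001011(✓)  001100(✓)  010000(✓)  010001(✓)  010100(✓)  011001(✓)  011011(✓)  011110  100001(✓)  100010(✓)  100101(✓)  100110(✓)  100111(✓)  101000(✓)  101100(✓)  101110(✓)  101111(✓)  110101(✓)  111000(✓)  111010(✓)  111100(✓)  111111(✓)
size-2^1 implicants → -00001  -00010(✓)  -00110(✓)  -00111(✓)  -01100  0-0000(✓)  0-0001(✓)  0-1011  000-10(✓)  0000-0  00000-(✓)  00011-(✓)  01-001  010-00  01000-(✓)  0110-1  1-0101  1-1000(✓)  1-1100(✓)  1-1111  10-110(✓)  10-111(✓)  100-01  100-10(✓)  1001-1  10011-(✓)  101-00(✓)  1011-0  10111-(✓)  111-00(✓)  1110-0
size-2^2 implicants → -00-10  -0011-  0-000-  1-1-00  10-11-
Unchecked terms (primes): -00-10, -00001, -0011-, -01100, 0-000-, 0-1011, 0000-0, 01-001, 010-00, 0110-1, 011110, 1-0101, 1-1-00, 1-1111, 10-11-, 100-01, 1001-1, 1011-0, 1110-0
Minterm coverage:
  m0 ⊆ 0-000-,0000-0
  m1 ⊆ -00001,0-000-
  m2 ⊆ -00-10,0000-0
  m6 ⊆ -00-10,-0011-
  m7 ⊆ -0011- [E]
  m11 ⊆ 0-1011 [E]
  m12 ⊆ -01100 [E]
  m16 ⊆ 0-000-,010-00
  m17 ⊆ 0-000-,01-001
  m25 ⊆ 01-001,0110-1
  m27 ⊆ 0-1011,0110-1
  m30 ⊆ 011110 [E]
  m33 ⊆ -00001,100-01
  m34 ⊆ -00-10 [E]
  m37 ⊆ 1-0101,100-01,1001-1
  m38 ⊆ -00-10,-0011-,10-11-
  m44 ⊆ -01100,1-1-00,1011-0
  m46 ⊆ 10-11-,1011-0
  m47 ⊆ 1-1111,10-11-
  m53 ⊆ 1-0101 [E]
  m56 ⊆ 1-1-00,1110-0
  m58 ⊆ 1110-0 [E]
  m60 ⊆ 1-1-00 [E]
  m63 ⊆ 1-1111 [E]
E = {-00-10, -0011-, -01100, 0-1011, 011110, 1-0101, 1-1-00, 1-1111, 1110-0}
Petrick residual → -00001, 0-000-, 01-001, 10-11-
Cover = b'c'ef' + b'c'd'e'f + b'c'de + b'cde'f' + a'c'd'e' + a'cd'ef + a'bd'e'f + a'bcdef' + ac'de'f + ace'f' + acdef + ab'de + abcd'f'  |cover|=13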